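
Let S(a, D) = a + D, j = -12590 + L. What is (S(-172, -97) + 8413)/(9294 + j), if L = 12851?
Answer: 8144/9555 ≈ 0.85233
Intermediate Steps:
j = 261 (j = -12590 + 12851 = 261)
S(a, D) = D + a
(S(-172, -97) + 8413)/(9294 + j) = ((-97 - 172) + 8413)/(9294 + 261) = (-269 + 8413)/9555 = 8144*(1/9555) = 8144/9555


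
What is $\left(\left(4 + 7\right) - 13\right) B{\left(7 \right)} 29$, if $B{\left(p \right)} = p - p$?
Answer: $0$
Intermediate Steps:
$B{\left(p \right)} = 0$
$\left(\left(4 + 7\right) - 13\right) B{\left(7 \right)} 29 = \left(\left(4 + 7\right) - 13\right) 0 \cdot 29 = \left(11 - 13\right) 0 \cdot 29 = \left(-2\right) 0 \cdot 29 = 0 \cdot 29 = 0$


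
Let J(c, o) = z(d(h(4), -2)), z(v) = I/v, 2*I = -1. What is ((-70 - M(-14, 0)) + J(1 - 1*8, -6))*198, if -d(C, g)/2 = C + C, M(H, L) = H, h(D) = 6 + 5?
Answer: -44343/4 ≈ -11086.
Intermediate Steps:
h(D) = 11
I = -½ (I = (½)*(-1) = -½ ≈ -0.50000)
d(C, g) = -4*C (d(C, g) = -2*(C + C) = -4*C)
z(v) = -1/(2*v)
J(c, o) = 1/88 (J(c, o) = -1/(2*((-4*11))) = -½/(-44) = -½*(-1/44) = 1/88)
((-70 - M(-14, 0)) + J(1 - 1*8, -6))*198 = ((-70 - 1*(-14)) + 1/88)*198 = ((-70 + 14) + 1/88)*198 = (-56 + 1/88)*198 = -4927/88*198 = -44343/4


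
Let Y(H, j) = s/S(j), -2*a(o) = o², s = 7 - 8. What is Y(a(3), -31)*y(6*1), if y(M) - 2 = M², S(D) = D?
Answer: 38/31 ≈ 1.2258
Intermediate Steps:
s = -1
a(o) = -o²/2
Y(H, j) = -1/j
y(M) = 2 + M²
Y(a(3), -31)*y(6*1) = (-1/(-31))*(2 + (6*1)²) = (-1*(-1/31))*(2 + 6²) = (2 + 36)/31 = (1/31)*38 = 38/31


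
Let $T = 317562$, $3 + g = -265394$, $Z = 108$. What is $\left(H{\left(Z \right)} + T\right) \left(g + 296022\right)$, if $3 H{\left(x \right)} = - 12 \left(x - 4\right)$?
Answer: $9712596250$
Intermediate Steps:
$H{\left(x \right)} = 16 - 4 x$ ($H{\left(x \right)} = \frac{\left(-12\right) \left(x - 4\right)}{3} = \frac{\left(-12\right) \left(-4 + x\right)}{3} = \frac{48 - 12 x}{3} = 16 - 4 x$)
$g = -265397$ ($g = -3 - 265394 = -265397$)
$\left(H{\left(Z \right)} + T\right) \left(g + 296022\right) = \left(\left(16 - 432\right) + 317562\right) \left(-265397 + 296022\right) = \left(\left(16 - 432\right) + 317562\right) 30625 = \left(-416 + 317562\right) 30625 = 317146 \cdot 30625 = 9712596250$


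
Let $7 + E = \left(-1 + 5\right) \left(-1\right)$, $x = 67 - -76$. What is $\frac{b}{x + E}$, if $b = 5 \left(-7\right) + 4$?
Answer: $- \frac{31}{132} \approx -0.23485$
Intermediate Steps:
$x = 143$ ($x = 67 + 76 = 143$)
$E = -11$ ($E = -7 + \left(-1 + 5\right) \left(-1\right) = -7 + 4 \left(-1\right) = -7 - 4 = -11$)
$b = -31$ ($b = -35 + 4 = -31$)
$\frac{b}{x + E} = - \frac{31}{143 - 11} = - \frac{31}{132}$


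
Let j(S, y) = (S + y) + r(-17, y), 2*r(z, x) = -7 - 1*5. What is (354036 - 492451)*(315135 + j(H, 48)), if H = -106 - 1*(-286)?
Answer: -43650139155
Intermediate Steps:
r(z, x) = -6 (r(z, x) = (-7 - 1*5)/2 = (-7 - 5)/2 = (½)*(-12) = -6)
H = 180 (H = -106 + 286 = 180)
j(S, y) = -6 + S + y (j(S, y) = (S + y) - 6 = -6 + S + y)
(354036 - 492451)*(315135 + j(H, 48)) = (354036 - 492451)*(315135 + (-6 + 180 + 48)) = -138415*(315135 + 222) = -138415*315357 = -43650139155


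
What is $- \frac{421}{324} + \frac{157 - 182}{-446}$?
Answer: $- \frac{89833}{72252} \approx -1.2433$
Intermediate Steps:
$- \frac{421}{324} + \frac{157 - 182}{-446} = \left(-421\right) \frac{1}{324} - - \frac{25}{446} = - \frac{421}{324} + \frac{25}{446} = - \frac{89833}{72252}$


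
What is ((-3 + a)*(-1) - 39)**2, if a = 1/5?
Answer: 32761/25 ≈ 1310.4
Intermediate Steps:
a = 1/5 ≈ 0.20000
((-3 + a)*(-1) - 39)**2 = ((-3 + 1/5)*(-1) - 39)**2 = (-14/5*(-1) - 39)**2 = (14/5 - 39)**2 = (-181/5)**2 = 32761/25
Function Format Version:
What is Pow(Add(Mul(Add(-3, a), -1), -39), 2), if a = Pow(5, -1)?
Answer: Rational(32761, 25) ≈ 1310.4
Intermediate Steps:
a = Rational(1, 5) ≈ 0.20000
Pow(Add(Mul(Add(-3, a), -1), -39), 2) = Pow(Add(Mul(Add(-3, Rational(1, 5)), -1), -39), 2) = Pow(Add(Mul(Rational(-14, 5), -1), -39), 2) = Pow(Add(Rational(14, 5), -39), 2) = Pow(Rational(-181, 5), 2) = Rational(32761, 25)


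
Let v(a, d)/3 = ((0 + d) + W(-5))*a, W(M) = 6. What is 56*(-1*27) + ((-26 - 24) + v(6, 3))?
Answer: -1400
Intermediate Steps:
v(a, d) = 3*a*(6 + d) (v(a, d) = 3*(((0 + d) + 6)*a) = 3*((d + 6)*a) = 3*((6 + d)*a) = 3*(a*(6 + d)) = 3*a*(6 + d))
56*(-1*27) + ((-26 - 24) + v(6, 3)) = 56*(-1*27) + ((-26 - 24) + 3*6*(6 + 3)) = 56*(-27) + (-50 + 3*6*9) = -1512 + (-50 + 162) = -1512 + 112 = -1400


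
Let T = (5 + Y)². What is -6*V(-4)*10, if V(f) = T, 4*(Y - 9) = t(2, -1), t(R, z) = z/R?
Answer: -184815/16 ≈ -11551.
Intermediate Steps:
Y = 71/8 (Y = 9 + (-1/2)/4 = 9 + (-1*½)/4 = 9 + (¼)*(-½) = 9 - ⅛ = 71/8 ≈ 8.8750)
T = 12321/64 (T = (5 + 71/8)² = (111/8)² = 12321/64 ≈ 192.52)
V(f) = 12321/64
-6*V(-4)*10 = -6*12321/64*10 = -36963/32*10 = -184815/16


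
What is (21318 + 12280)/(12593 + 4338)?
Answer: 33598/16931 ≈ 1.9844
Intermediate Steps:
(21318 + 12280)/(12593 + 4338) = 33598/16931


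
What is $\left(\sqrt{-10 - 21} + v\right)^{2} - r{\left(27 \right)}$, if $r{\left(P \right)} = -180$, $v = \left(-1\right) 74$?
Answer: $5625 - 148 i \sqrt{31} \approx 5625.0 - 824.03 i$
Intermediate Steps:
$v = -74$
$\left(\sqrt{-10 - 21} + v\right)^{2} - r{\left(27 \right)} = \left(\sqrt{-10 - 21} - 74\right)^{2} - -180 = \left(\sqrt{-31} - 74\right)^{2} + 180 = \left(i \sqrt{31} - 74\right)^{2} + 180 = \left(-74 + i \sqrt{31}\right)^{2} + 180 = 180 + \left(-74 + i \sqrt{31}\right)^{2}$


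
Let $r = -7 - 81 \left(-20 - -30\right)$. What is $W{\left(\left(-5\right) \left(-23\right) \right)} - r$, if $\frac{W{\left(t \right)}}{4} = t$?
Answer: $1277$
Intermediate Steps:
$W{\left(t \right)} = 4 t$
$r = -817$ ($r = -7 - 81 \left(-20 + 30\right) = -7 - 810 = -817$)
$W{\left(\left(-5\right) \left(-23\right) \right)} - r = 4 \left(\left(-5\right) \left(-23\right)\right) - -817 = 4 \cdot 115 + 817 = 460 + 817 = 1277$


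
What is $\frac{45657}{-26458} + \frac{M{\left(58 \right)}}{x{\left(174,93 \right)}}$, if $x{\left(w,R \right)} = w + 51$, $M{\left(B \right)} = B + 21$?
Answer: $- \frac{8182643}{5953050} \approx -1.3745$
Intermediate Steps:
$M{\left(B \right)} = 21 + B$
$x{\left(w,R \right)} = 51 + w$
$\frac{45657}{-26458} + \frac{M{\left(58 \right)}}{x{\left(174,93 \right)}} = \frac{45657}{-26458} + \frac{21 + 58}{51 + 174} = 45657 \left(- \frac{1}{26458}\right) + \frac{79}{225} = - \frac{45657}{26458} + 79 \cdot \frac{1}{225} = - \frac{45657}{26458} + \frac{79}{225} = - \frac{8182643}{5953050}$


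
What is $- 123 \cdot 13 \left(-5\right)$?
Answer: $7995$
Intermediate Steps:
$- 123 \cdot 13 \left(-5\right) = \left(-123\right) \left(-65\right) = 7995$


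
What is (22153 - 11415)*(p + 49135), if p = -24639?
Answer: 263038048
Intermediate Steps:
(22153 - 11415)*(p + 49135) = (22153 - 11415)*(-24639 + 49135) = 10738*24496 = 263038048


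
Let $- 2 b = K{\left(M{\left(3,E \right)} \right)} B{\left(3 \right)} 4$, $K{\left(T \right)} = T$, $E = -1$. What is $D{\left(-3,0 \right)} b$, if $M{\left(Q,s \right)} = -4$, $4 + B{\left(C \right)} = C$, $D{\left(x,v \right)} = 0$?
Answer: $0$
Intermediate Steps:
$B{\left(C \right)} = -4 + C$
$b = -8$ ($b = - \frac{- 4 \left(-4 + 3\right) 4}{2} = - \frac{\left(-4\right) \left(-1\right) 4}{2} = - \frac{4 \cdot 4}{2} = \left(- \frac{1}{2}\right) 16 = -8$)
$D{\left(-3,0 \right)} b = 0 \left(-8\right) = 0$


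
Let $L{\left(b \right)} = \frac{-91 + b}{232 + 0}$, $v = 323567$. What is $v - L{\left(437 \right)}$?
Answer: $\frac{37533599}{116} \approx 3.2357 \cdot 10^{5}$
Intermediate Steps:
$L{\left(b \right)} = - \frac{91}{232} + \frac{b}{232}$ ($L{\left(b \right)} = \frac{-91 + b}{232} = \left(-91 + b\right) \frac{1}{232} = - \frac{91}{232} + \frac{b}{232}$)
$v - L{\left(437 \right)} = 323567 - \left(- \frac{91}{232} + \frac{1}{232} \cdot 437\right) = 323567 - \left(- \frac{91}{232} + \frac{437}{232}\right) = 323567 - \frac{173}{116} = \frac{37533599}{116}$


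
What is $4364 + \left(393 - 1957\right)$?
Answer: $2800$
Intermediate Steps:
$4364 + \left(393 - 1957\right) = 4364 - 1564 = 2800$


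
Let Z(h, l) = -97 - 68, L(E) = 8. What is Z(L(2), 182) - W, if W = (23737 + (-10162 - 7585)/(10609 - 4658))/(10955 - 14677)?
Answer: -1756723245/11074811 ≈ -158.62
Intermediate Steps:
Z(h, l) = -165
W = -70620570/11074811 (W = (23737 - 17747/5951)/(-3722) = (23737 - 17747*1/5951)*(-1/3722) = (23737 - 17747/5951)*(-1/3722) = (141241140/5951)*(-1/3722) = -70620570/11074811 ≈ -6.3767)
Z(L(2), 182) - W = -165 - 1*(-70620570/11074811) = -165 + 70620570/11074811 = -1756723245/11074811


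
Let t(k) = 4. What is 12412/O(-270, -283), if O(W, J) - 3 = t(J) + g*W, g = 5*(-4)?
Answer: 12412/5407 ≈ 2.2955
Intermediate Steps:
g = -20
O(W, J) = 7 - 20*W (O(W, J) = 3 + (4 - 20*W) = 7 - 20*W)
12412/O(-270, -283) = 12412/(7 - 20*(-270)) = 12412/(7 + 5400) = 12412/5407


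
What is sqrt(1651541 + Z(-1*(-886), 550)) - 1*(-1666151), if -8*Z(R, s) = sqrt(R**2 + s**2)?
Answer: 1666151 + sqrt(6606164 - sqrt(271874))/2 ≈ 1.6674e+6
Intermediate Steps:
Z(R, s) = -sqrt(R**2 + s**2)/8
sqrt(1651541 + Z(-1*(-886), 550)) - 1*(-1666151) = sqrt(1651541 - sqrt((-1*(-886))**2 + 550**2)/8) - 1*(-1666151) = sqrt(1651541 - sqrt(886**2 + 302500)/8) + 1666151 = sqrt(1651541 - sqrt(784996 + 302500)/8) + 1666151 = sqrt(1651541 - sqrt(271874)/4) + 1666151 = 1666151 + sqrt(1651541 - sqrt(271874)/4)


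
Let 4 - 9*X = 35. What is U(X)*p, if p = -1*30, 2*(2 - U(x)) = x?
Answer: -335/3 ≈ -111.67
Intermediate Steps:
X = -31/9 (X = 4/9 - ⅑*35 = 4/9 - 35/9 = -31/9 ≈ -3.4444)
U(x) = 2 - x/2
p = -30
U(X)*p = (2 - ½*(-31/9))*(-30) = (2 + 31/18)*(-30) = (67/18)*(-30) = -335/3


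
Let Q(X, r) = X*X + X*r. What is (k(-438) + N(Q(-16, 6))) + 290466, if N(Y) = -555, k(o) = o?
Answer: 289473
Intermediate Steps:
Q(X, r) = X² + X*r
(k(-438) + N(Q(-16, 6))) + 290466 = (-438 - 555) + 290466 = -993 + 290466 = 289473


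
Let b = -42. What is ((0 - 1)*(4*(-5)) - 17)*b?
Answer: -126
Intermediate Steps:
((0 - 1)*(4*(-5)) - 17)*b = ((0 - 1)*(4*(-5)) - 17)*(-42) = (-1*(-20) - 17)*(-42) = (20 - 17)*(-42) = 3*(-42) = -126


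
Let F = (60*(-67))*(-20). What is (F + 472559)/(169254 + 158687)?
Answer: 552959/327941 ≈ 1.6862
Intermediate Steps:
F = 80400 (F = -4020*(-20) = 80400)
(F + 472559)/(169254 + 158687) = (80400 + 472559)/(169254 + 158687) = 552959/327941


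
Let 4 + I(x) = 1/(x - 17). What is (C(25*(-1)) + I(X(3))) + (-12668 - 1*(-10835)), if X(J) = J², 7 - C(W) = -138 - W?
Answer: -13737/8 ≈ -1717.1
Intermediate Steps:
C(W) = 145 + W (C(W) = 7 - (-138 - W) = 7 + (138 + W) = 145 + W)
I(x) = -4 + 1/(-17 + x) (I(x) = -4 + 1/(x - 17) = -4 + 1/(-17 + x))
(C(25*(-1)) + I(X(3))) + (-12668 - 1*(-10835)) = ((145 + 25*(-1)) + (69 - 4*3²)/(-17 + 3²)) + (-12668 - 1*(-10835)) = ((145 - 25) + (69 - 4*9)/(-17 + 9)) + (-12668 + 10835) = (120 + (69 - 36)/(-8)) - 1833 = (120 - ⅛*33) - 1833 = (120 - 33/8) - 1833 = 927/8 - 1833 = -13737/8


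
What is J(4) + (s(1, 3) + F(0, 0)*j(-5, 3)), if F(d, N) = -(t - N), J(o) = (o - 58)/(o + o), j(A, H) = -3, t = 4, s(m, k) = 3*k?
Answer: 57/4 ≈ 14.250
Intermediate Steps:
J(o) = (-58 + o)/(2*o) (J(o) = (-58 + o)/((2*o)) = (-58 + o)*(1/(2*o)) = (-58 + o)/(2*o))
F(d, N) = -4 + N (F(d, N) = -(4 - N) = -4 + N)
J(4) + (s(1, 3) + F(0, 0)*j(-5, 3)) = (½)*(-58 + 4)/4 + (3*3 + (-4 + 0)*(-3)) = (½)*(¼)*(-54) + (9 - 4*(-3)) = -27/4 + (9 + 12) = -27/4 + 21 = 57/4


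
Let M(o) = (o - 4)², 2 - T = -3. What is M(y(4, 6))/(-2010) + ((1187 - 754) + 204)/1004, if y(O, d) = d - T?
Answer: 211889/336340 ≈ 0.62998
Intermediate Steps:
T = 5 (T = 2 - 1*(-3) = 2 + 3 = 5)
y(O, d) = -5 + d (y(O, d) = d - 1*5 = d - 5 = -5 + d)
M(o) = (-4 + o)²
M(y(4, 6))/(-2010) + ((1187 - 754) + 204)/1004 = (-4 + (-5 + 6))²/(-2010) + ((1187 - 754) + 204)/1004 = (-4 + 1)²*(-1/2010) + (433 + 204)*(1/1004) = (-3)²*(-1/2010) + 637*(1/1004) = 9*(-1/2010) + 637/1004 = -3/670 + 637/1004 = 211889/336340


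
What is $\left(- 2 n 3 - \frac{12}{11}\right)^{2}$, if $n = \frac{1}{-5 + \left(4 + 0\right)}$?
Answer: $\frac{2916}{121} \approx 24.099$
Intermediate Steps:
$n = -1$ ($n = \frac{1}{-5 + 4} = \frac{1}{-1} = -1$)
$\left(- 2 n 3 - \frac{12}{11}\right)^{2} = \left(\left(-2\right) \left(-1\right) 3 - \frac{12}{11}\right)^{2} = \left(2 \cdot 3 - \frac{12}{11}\right)^{2} = \left(6 - \frac{12}{11}\right)^{2} = \left(\frac{54}{11}\right)^{2} = \frac{2916}{121}$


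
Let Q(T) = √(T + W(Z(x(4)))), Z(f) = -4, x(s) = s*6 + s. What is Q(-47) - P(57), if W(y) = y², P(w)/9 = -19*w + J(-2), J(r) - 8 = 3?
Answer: 9648 + I*√31 ≈ 9648.0 + 5.5678*I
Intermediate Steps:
J(r) = 11 (J(r) = 8 + 3 = 11)
x(s) = 7*s (x(s) = 6*s + s = 7*s)
P(w) = 99 - 171*w (P(w) = 9*(-19*w + 11) = 9*(11 - 19*w) = 99 - 171*w)
Q(T) = √(16 + T) (Q(T) = √(T + (-4)²) = √(T + 16) = √(16 + T))
Q(-47) - P(57) = √(16 - 47) - (99 - 171*57) = √(-31) - (99 - 9747) = I*√31 - 1*(-9648) = I*√31 + 9648 = 9648 + I*√31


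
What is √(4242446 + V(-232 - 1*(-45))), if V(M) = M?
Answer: √4242259 ≈ 2059.7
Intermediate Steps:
√(4242446 + V(-232 - 1*(-45))) = √(4242446 + (-232 - 1*(-45))) = √(4242446 + (-232 + 45)) = √(4242446 - 187) = √4242259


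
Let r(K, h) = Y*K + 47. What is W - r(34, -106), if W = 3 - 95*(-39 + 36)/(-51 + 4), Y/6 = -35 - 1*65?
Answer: 956447/47 ≈ 20350.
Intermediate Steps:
Y = -600 (Y = 6*(-35 - 1*65) = 6*(-35 - 65) = 6*(-100) = -600)
r(K, h) = 47 - 600*K (r(K, h) = -600*K + 47 = 47 - 600*K)
W = -144/47 (W = 3 - (-285)/(-47) = 3 - (-285)*(-1)/47 = 3 - 95*3/47 = 3 - 285/47 = -144/47 ≈ -3.0638)
W - r(34, -106) = -144/47 - (47 - 600*34) = -144/47 - (47 - 20400) = -144/47 - 1*(-20353) = -144/47 + 20353 = 956447/47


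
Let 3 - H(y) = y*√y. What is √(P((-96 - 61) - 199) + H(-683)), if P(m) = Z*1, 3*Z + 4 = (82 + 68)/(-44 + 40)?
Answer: √(-390 + 24588*I*√683)/6 ≈ 94.443 + 94.5*I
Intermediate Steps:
H(y) = 3 - y^(3/2) (H(y) = 3 - y*√y = 3 - y^(3/2))
Z = -83/6 (Z = -4/3 + ((82 + 68)/(-44 + 40))/3 = -4/3 + (150/(-4))/3 = -4/3 + (150*(-¼))/3 = -4/3 + (⅓)*(-75/2) = -4/3 - 25/2 = -83/6 ≈ -13.833)
P(m) = -83/6 (P(m) = -83/6*1 = -83/6)
√(P((-96 - 61) - 199) + H(-683)) = √(-83/6 + (3 - (-683)^(3/2))) = √(-83/6 + (3 - (-683)*I*√683)) = √(-83/6 + (3 + 683*I*√683)) = √(-65/6 + 683*I*√683)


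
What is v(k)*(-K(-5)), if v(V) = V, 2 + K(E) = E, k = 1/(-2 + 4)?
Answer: 7/2 ≈ 3.5000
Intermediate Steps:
k = 1/2 ≈ 0.50000
K(E) = -2 + E
v(k)*(-K(-5)) = (-(-2 - 5))/2 = (-1*(-7))/2 = (1/2)*7 = 7/2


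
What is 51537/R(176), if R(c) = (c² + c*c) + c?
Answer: 51537/62128 ≈ 0.82953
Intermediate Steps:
R(c) = c + 2*c² (R(c) = (c² + c²) + c = 2*c² + c = c + 2*c²)
51537/R(176) = 51537/((176*(1 + 2*176))) = 51537/((176*(1 + 352))) = 51537/((176*353)) = 51537/62128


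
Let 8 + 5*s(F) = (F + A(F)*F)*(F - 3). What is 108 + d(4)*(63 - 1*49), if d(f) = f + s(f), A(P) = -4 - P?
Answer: 316/5 ≈ 63.200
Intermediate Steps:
s(F) = -8/5 + (-3 + F)*(F + F*(-4 - F))/5 (s(F) = -8/5 + ((F + (-4 - F)*F)*(F - 3))/5 = -8/5 + ((F + F*(-4 - F))*(-3 + F))/5 = -8/5 + ((-3 + F)*(F + F*(-4 - F)))/5 = -8/5 + (-3 + F)*(F + F*(-4 - F))/5)
d(f) = -8/5 - f**3/5 + 14*f/5 (d(f) = f + (-8/5 - f**3/5 + 9*f/5) = -8/5 - f**3/5 + 14*f/5)
108 + d(4)*(63 - 1*49) = 108 + (-8/5 - 1/5*4**3 + (14/5)*4)*(63 - 1*49) = 108 + (-8/5 - 1/5*64 + 56/5)*(63 - 49) = 108 + (-8/5 - 64/5 + 56/5)*14 = 108 - 16/5*14 = 108 - 224/5 = 316/5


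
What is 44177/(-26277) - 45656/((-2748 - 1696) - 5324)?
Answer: 32007574/10694739 ≈ 2.9928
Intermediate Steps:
44177/(-26277) - 45656/((-2748 - 1696) - 5324) = 44177*(-1/26277) - 45656/(-4444 - 5324) = -44177/26277 - 45656/(-9768) = -44177/26277 - 45656*(-1/9768) = -44177/26277 + 5707/1221 = 32007574/10694739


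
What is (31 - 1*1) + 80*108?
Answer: 8670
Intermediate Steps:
(31 - 1*1) + 80*108 = (31 - 1) + 8640 = 30 + 8640 = 8670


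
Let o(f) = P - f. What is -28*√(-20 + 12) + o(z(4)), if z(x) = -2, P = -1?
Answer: 1 - 56*I*√2 ≈ 1.0 - 79.196*I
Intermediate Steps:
o(f) = -1 - f
-28*√(-20 + 12) + o(z(4)) = -28*√(-20 + 12) + (-1 - 1*(-2)) = -56*I*√2 + (-1 + 2) = -56*I*√2 + 1 = 1 - 56*I*√2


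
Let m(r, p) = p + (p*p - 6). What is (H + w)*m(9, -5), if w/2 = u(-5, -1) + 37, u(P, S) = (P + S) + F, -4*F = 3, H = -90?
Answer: -413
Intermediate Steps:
F = -¾ (F = -¼*3 = -¾ ≈ -0.75000)
m(r, p) = -6 + p + p² (m(r, p) = p + (p² - 6) = p + (-6 + p²) = -6 + p + p²)
u(P, S) = -¾ + P + S (u(P, S) = (P + S) - ¾ = -¾ + P + S)
w = 121/2 (w = 2*((-¾ - 5 - 1) + 37) = 2*(-27/4 + 37) = 2*(121/4) = 121/2 ≈ 60.500)
(H + w)*m(9, -5) = (-90 + 121/2)*(-6 - 5 + (-5)²) = -59*(-6 - 5 + 25)/2 = -59/2*14 = -413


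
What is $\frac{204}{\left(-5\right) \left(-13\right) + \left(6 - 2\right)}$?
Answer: $\frac{68}{23} \approx 2.9565$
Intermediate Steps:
$\frac{204}{\left(-5\right) \left(-13\right) + \left(6 - 2\right)} = \frac{204}{65 + 4} = \frac{204}{69} = 204 \cdot \frac{1}{69} = \frac{68}{23}$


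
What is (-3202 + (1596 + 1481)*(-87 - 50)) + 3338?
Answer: -421413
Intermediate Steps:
(-3202 + (1596 + 1481)*(-87 - 50)) + 3338 = (-3202 + 3077*(-137)) + 3338 = (-3202 - 421549) + 3338 = -424751 + 3338 = -421413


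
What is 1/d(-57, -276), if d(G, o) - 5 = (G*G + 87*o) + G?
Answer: -1/20815 ≈ -4.8042e-5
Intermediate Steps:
d(G, o) = 5 + G + G**2 + 87*o (d(G, o) = 5 + ((G*G + 87*o) + G) = 5 + ((G**2 + 87*o) + G) = 5 + (G + G**2 + 87*o) = 5 + G + G**2 + 87*o)
1/d(-57, -276) = 1/(5 - 57 + (-57)**2 + 87*(-276)) = 1/(5 - 57 + 3249 - 24012) = 1/(-20815) = -1/20815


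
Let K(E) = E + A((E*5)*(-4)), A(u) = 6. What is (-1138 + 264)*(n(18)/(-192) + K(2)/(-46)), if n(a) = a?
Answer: 3743/16 ≈ 233.94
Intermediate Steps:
K(E) = 6 + E (K(E) = E + 6 = 6 + E)
(-1138 + 264)*(n(18)/(-192) + K(2)/(-46)) = (-1138 + 264)*(18/(-192) + (6 + 2)/(-46)) = -874*(18*(-1/192) + 8*(-1/46)) = -874*(-3/32 - 4/23) = -874*(-197/736) = 3743/16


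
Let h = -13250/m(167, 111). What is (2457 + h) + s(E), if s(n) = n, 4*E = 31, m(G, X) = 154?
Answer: 732643/308 ≈ 2378.7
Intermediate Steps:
E = 31/4 (E = (¼)*31 = 31/4 ≈ 7.7500)
h = -6625/77 (h = -13250/154 = -13250*1/154 = -6625/77 ≈ -86.039)
(2457 + h) + s(E) = (2457 - 6625/77) + 31/4 = 182564/77 + 31/4 = 732643/308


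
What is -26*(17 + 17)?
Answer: -884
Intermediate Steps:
-26*(17 + 17) = -26*34 = -884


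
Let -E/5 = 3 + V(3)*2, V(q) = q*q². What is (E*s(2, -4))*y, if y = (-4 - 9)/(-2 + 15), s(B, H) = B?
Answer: 570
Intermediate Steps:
V(q) = q³
E = -285 (E = -5*(3 + 3³*2) = -5*(3 + 27*2) = -5*(3 + 54) = -5*57 = -285)
y = -1 (y = -13/13 = -13*1/13 = -1)
(E*s(2, -4))*y = -285*2*(-1) = -570*(-1) = 570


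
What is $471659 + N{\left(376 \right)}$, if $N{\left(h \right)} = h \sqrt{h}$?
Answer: $471659 + 752 \sqrt{94} \approx 4.7895 \cdot 10^{5}$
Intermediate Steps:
$N{\left(h \right)} = h^{\frac{3}{2}}$
$471659 + N{\left(376 \right)} = 471659 + 376^{\frac{3}{2}} = 471659 + 752 \sqrt{94}$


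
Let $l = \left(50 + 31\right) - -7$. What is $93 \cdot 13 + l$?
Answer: $1297$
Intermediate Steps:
$l = 88$ ($l = 81 + \left(-11 + 18\right) = 81 + 7 = 88$)
$93 \cdot 13 + l = 93 \cdot 13 + 88 = 1209 + 88 = 1297$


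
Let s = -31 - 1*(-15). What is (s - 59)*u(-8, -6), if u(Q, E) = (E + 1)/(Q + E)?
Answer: -375/14 ≈ -26.786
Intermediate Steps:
s = -16 (s = -31 + 15 = -16)
u(Q, E) = (1 + E)/(E + Q)
(s - 59)*u(-8, -6) = (-16 - 59)*((1 - 6)/(-6 - 8)) = -75*(-5)/(-14) = -(-75)*(-5)/14 = -75*5/14 = -375/14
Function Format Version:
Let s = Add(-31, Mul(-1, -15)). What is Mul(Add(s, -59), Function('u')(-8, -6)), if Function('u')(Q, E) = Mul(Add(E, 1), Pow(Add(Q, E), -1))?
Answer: Rational(-375, 14) ≈ -26.786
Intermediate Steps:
s = -16 (s = Add(-31, 15) = -16)
Function('u')(Q, E) = Mul(Pow(Add(E, Q), -1), Add(1, E)) (Function('u')(Q, E) = Mul(Add(1, E), Pow(Add(E, Q), -1)) = Mul(Pow(Add(E, Q), -1), Add(1, E)))
Mul(Add(s, -59), Function('u')(-8, -6)) = Mul(Add(-16, -59), Mul(Pow(Add(-6, -8), -1), Add(1, -6))) = Mul(-75, Mul(Pow(-14, -1), -5)) = Mul(-75, Mul(Rational(-1, 14), -5)) = Mul(-75, Rational(5, 14)) = Rational(-375, 14)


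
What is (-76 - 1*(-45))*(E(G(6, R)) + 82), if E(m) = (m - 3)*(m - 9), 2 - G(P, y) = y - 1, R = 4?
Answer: -3782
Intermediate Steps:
G(P, y) = 3 - y (G(P, y) = 2 - (y - 1) = 2 - (-1 + y) = 2 + (1 - y) = 3 - y)
E(m) = (-9 + m)*(-3 + m) (E(m) = (-3 + m)*(-9 + m) = (-9 + m)*(-3 + m))
(-76 - 1*(-45))*(E(G(6, R)) + 82) = (-76 - 1*(-45))*((27 + (3 - 1*4)² - 12*(3 - 1*4)) + 82) = (-76 + 45)*((27 + (3 - 4)² - 12*(3 - 4)) + 82) = -31*((27 + (-1)² - 12*(-1)) + 82) = -31*((27 + 1 + 12) + 82) = -31*(40 + 82) = -31*122 = -3782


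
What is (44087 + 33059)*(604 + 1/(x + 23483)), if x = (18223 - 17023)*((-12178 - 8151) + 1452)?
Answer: 1054421180175582/22628917 ≈ 4.6596e+7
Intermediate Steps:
x = -22652400 (x = 1200*(-20329 + 1452) = 1200*(-18877) = -22652400)
(44087 + 33059)*(604 + 1/(x + 23483)) = (44087 + 33059)*(604 + 1/(-22652400 + 23483)) = 77146*(604 + 1/(-22628917)) = 77146*(604 - 1/22628917) = 77146*(13667865867/22628917) = 1054421180175582/22628917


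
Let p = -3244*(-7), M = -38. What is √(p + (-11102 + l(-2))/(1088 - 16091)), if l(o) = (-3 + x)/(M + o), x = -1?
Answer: √56794560957530/50010 ≈ 150.69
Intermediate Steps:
l(o) = -4/(-38 + o) (l(o) = (-3 - 1)/(-38 + o) = -4/(-38 + o))
p = 22708
√(p + (-11102 + l(-2))/(1088 - 16091)) = √(22708 + (-11102 - 4/(-38 - 2))/(1088 - 16091)) = √(22708 + (-11102 - 4/(-40))/(-15003)) = √(22708 + (-11102 - 4*(-1/40))*(-1/15003)) = √(22708 + (-11102 + ⅒)*(-1/15003)) = √(22708 - 111019/10*(-1/15003)) = √(22708 + 111019/150030) = √(3406992259/150030) = √56794560957530/50010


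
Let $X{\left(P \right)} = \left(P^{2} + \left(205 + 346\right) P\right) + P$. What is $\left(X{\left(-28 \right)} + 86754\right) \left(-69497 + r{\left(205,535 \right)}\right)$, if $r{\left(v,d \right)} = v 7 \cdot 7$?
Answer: $-4285419064$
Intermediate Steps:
$r{\left(v,d \right)} = 49 v$ ($r{\left(v,d \right)} = 7 v 7 = 49 v$)
$X{\left(P \right)} = P^{2} + 552 P$ ($X{\left(P \right)} = \left(P^{2} + 551 P\right) + P = P^{2} + 552 P$)
$\left(X{\left(-28 \right)} + 86754\right) \left(-69497 + r{\left(205,535 \right)}\right) = \left(- 28 \left(552 - 28\right) + 86754\right) \left(-69497 + 49 \cdot 205\right) = \left(\left(-28\right) 524 + 86754\right) \left(-69497 + 10045\right) = \left(-14672 + 86754\right) \left(-59452\right) = 72082 \left(-59452\right) = -4285419064$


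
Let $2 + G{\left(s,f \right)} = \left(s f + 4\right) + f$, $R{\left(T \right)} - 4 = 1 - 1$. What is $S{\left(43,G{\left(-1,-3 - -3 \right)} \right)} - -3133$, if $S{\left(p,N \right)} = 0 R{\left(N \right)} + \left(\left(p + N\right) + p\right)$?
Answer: $3221$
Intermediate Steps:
$R{\left(T \right)} = 4$ ($R{\left(T \right)} = 4 + \left(1 - 1\right) = 4 + 0 = 4$)
$G{\left(s,f \right)} = 2 + f + f s$ ($G{\left(s,f \right)} = -2 + \left(\left(s f + 4\right) + f\right) = -2 + \left(\left(f s + 4\right) + f\right) = -2 + \left(\left(4 + f s\right) + f\right) = -2 + \left(4 + f + f s\right) = 2 + f + f s$)
$S{\left(p,N \right)} = N + 2 p$ ($S{\left(p,N \right)} = 0 \cdot 4 + \left(\left(p + N\right) + p\right) = 0 + \left(\left(N + p\right) + p\right) = 0 + \left(N + 2 p\right) = N + 2 p$)
$S{\left(43,G{\left(-1,-3 - -3 \right)} \right)} - -3133 = \left(\left(2 - 0 + \left(-3 - -3\right) \left(-1\right)\right) + 2 \cdot 43\right) - -3133 = \left(\left(2 + \left(-3 + 3\right) + \left(-3 + 3\right) \left(-1\right)\right) + 86\right) + 3133 = \left(\left(2 + 0 + 0 \left(-1\right)\right) + 86\right) + 3133 = \left(\left(2 + 0 + 0\right) + 86\right) + 3133 = \left(2 + 86\right) + 3133 = 88 + 3133 = 3221$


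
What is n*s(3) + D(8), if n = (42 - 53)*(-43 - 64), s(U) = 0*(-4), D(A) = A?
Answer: 8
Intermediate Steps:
s(U) = 0
n = 1177 (n = -11*(-107) = 1177)
n*s(3) + D(8) = 1177*0 + 8 = 0 + 8 = 8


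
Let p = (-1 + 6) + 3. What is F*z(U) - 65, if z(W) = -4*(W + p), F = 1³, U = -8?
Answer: -65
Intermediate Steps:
p = 8 (p = 5 + 3 = 8)
F = 1
z(W) = -32 - 4*W (z(W) = -4*(W + 8) = -4*(8 + W) = -32 - 4*W)
F*z(U) - 65 = 1*(-32 - 4*(-8)) - 65 = 1*(-32 + 32) - 65 = 1*0 - 65 = 0 - 65 = -65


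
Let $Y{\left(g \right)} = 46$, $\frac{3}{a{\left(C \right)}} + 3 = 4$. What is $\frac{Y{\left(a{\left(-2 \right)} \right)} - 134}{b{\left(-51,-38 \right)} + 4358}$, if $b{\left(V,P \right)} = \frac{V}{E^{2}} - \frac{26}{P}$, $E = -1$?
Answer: $- \frac{836}{40923} \approx -0.020429$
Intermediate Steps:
$a{\left(C \right)} = 3$ ($a{\left(C \right)} = \frac{3}{-3 + 4} = \frac{3}{1} = 3 \cdot 1 = 3$)
$b{\left(V,P \right)} = V - \frac{26}{P}$ ($b{\left(V,P \right)} = \frac{V}{\left(-1\right)^{2}} - \frac{26}{P} = \frac{V}{1} - \frac{26}{P} = V 1 - \frac{26}{P} = V - \frac{26}{P}$)
$\frac{Y{\left(a{\left(-2 \right)} \right)} - 134}{b{\left(-51,-38 \right)} + 4358} = \frac{46 - 134}{\left(-51 - \frac{26}{-38}\right) + 4358} = - \frac{88}{\left(-51 - - \frac{13}{19}\right) + 4358} = - \frac{88}{\left(-51 + \frac{13}{19}\right) + 4358} = - \frac{88}{- \frac{956}{19} + 4358} = - \frac{88}{\frac{81846}{19}} = \left(-88\right) \frac{19}{81846} = - \frac{836}{40923}$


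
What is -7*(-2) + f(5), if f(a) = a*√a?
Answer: 14 + 5*√5 ≈ 25.180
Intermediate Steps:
f(a) = a^(3/2)
-7*(-2) + f(5) = -7*(-2) + 5^(3/2) = 14 + 5*√5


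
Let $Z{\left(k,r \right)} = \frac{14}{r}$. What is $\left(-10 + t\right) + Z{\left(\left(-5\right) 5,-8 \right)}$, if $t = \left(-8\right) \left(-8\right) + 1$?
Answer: $\frac{213}{4} \approx 53.25$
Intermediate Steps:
$t = 65$ ($t = 64 + 1 = 65$)
$\left(-10 + t\right) + Z{\left(\left(-5\right) 5,-8 \right)} = \left(-10 + 65\right) + \frac{14}{-8} = 55 + 14 \left(- \frac{1}{8}\right) = 55 - \frac{7}{4} = \frac{213}{4}$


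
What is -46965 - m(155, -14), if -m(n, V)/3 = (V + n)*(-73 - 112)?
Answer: -125220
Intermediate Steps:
m(n, V) = 555*V + 555*n (m(n, V) = -3*(V + n)*(-73 - 112) = -3*(V + n)*(-185) = -3*(-185*V - 185*n) = 555*V + 555*n)
-46965 - m(155, -14) = -46965 - (555*(-14) + 555*155) = -46965 - (-7770 + 86025) = -46965 - 1*78255 = -46965 - 78255 = -125220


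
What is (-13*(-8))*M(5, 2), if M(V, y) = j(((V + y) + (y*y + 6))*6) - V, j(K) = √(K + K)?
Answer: -520 + 208*√51 ≈ 965.42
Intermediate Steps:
j(K) = √2*√K (j(K) = √(2*K) = √2*√K)
M(V, y) = -V + √2*√(36 + 6*V + 6*y + 6*y²) (M(V, y) = √2*√(((V + y) + (y*y + 6))*6) - V = √2*√(((V + y) + (y² + 6))*6) - V = √2*√(((V + y) + (6 + y²))*6) - V = √2*√((6 + V + y + y²)*6) - V = √2*√(36 + 6*V + 6*y + 6*y²) - V = -V + √2*√(36 + 6*V + 6*y + 6*y²))
(-13*(-8))*M(5, 2) = (-13*(-8))*(-1*5 + 2*√3*√(6 + 5 + 2 + 2²)) = 104*(-5 + 2*√3*√(6 + 5 + 2 + 4)) = 104*(-5 + 2*√3*√17) = 104*(-5 + 2*√51) = -520 + 208*√51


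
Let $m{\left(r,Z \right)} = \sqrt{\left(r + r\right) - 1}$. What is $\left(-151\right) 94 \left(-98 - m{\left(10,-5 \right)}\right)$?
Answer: $1391012 + 14194 \sqrt{19} \approx 1.4529 \cdot 10^{6}$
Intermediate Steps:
$m{\left(r,Z \right)} = \sqrt{-1 + 2 r}$ ($m{\left(r,Z \right)} = \sqrt{2 r - 1} = \sqrt{-1 + 2 r}$)
$\left(-151\right) 94 \left(-98 - m{\left(10,-5 \right)}\right) = \left(-151\right) 94 \left(-98 - \sqrt{-1 + 2 \cdot 10}\right) = - 14194 \left(-98 - \sqrt{-1 + 20}\right) = - 14194 \left(-98 - \sqrt{19}\right) = 1391012 + 14194 \sqrt{19}$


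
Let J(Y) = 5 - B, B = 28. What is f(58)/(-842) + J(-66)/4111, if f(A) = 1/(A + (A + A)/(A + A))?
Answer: -1146705/204226258 ≈ -0.0056149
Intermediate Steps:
J(Y) = -23 (J(Y) = 5 - 1*28 = 5 - 28 = -23)
f(A) = 1/(1 + A) (f(A) = 1/(A + (2*A)/((2*A))) = 1/(A + (2*A)*(1/(2*A))) = 1/(A + 1) = 1/(1 + A))
f(58)/(-842) + J(-66)/4111 = 1/((1 + 58)*(-842)) - 23/4111 = -1/842/59 - 23*1/4111 = (1/59)*(-1/842) - 23/4111 = -1/49678 - 23/4111 = -1146705/204226258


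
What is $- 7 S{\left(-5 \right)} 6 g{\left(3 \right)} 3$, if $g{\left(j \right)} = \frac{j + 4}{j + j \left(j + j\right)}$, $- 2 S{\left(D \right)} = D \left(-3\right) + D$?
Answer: $210$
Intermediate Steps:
$S{\left(D \right)} = D$ ($S{\left(D \right)} = - \frac{D \left(-3\right) + D}{2} = - \frac{- 3 D + D}{2} = - \frac{\left(-2\right) D}{2} = D$)
$g{\left(j \right)} = \frac{4 + j}{j + 2 j^{2}}$ ($g{\left(j \right)} = \frac{4 + j}{j + j 2 j} = \frac{4 + j}{j + 2 j^{2}}$)
$- 7 S{\left(-5 \right)} 6 g{\left(3 \right)} 3 = \left(-7\right) \left(-5\right) 6 \frac{4 + 3}{3 \left(1 + 2 \cdot 3\right)} 3 = 35 \cdot 6 \cdot \frac{1}{3} \frac{1}{1 + 6} \cdot 7 \cdot 3 = 35 \cdot 6 \cdot \frac{1}{3} \cdot \frac{1}{7} \cdot 7 \cdot 3 = 35 \cdot 6 \cdot \frac{1}{3} \cdot 3 = 35 \cdot 2 \cdot 3 = 35 \cdot 6 = 210$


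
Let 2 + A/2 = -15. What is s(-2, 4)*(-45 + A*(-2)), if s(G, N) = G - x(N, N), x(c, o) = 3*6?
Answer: -460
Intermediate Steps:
x(c, o) = 18
A = -34 (A = -4 + 2*(-15) = -4 - 30 = -34)
s(G, N) = -18 + G (s(G, N) = G - 1*18 = G - 18 = -18 + G)
s(-2, 4)*(-45 + A*(-2)) = (-18 - 2)*(-45 - 34*(-2)) = -20*(-45 + 68) = -20*23 = -460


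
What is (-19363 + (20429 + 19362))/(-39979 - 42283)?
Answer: -10214/41131 ≈ -0.24833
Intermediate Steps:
(-19363 + (20429 + 19362))/(-39979 - 42283) = (-19363 + 39791)/(-82262) = 20428*(-1/82262) = -10214/41131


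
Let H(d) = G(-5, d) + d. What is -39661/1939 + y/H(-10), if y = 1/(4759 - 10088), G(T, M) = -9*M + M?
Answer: -2113534967/103329310 ≈ -20.454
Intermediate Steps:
G(T, M) = -8*M
y = -1/5329 (y = 1/(-5329) = -1/5329 ≈ -0.00018765)
H(d) = -7*d (H(d) = -8*d + d = -7*d)
-39661/1939 + y/H(-10) = -39661/1939 - 1/(5329*((-7*(-10)))) = -39661*1/1939 - 1/5329/70 = -39661/1939 - 1/5329*1/70 = -39661/1939 - 1/373030 = -2113534967/103329310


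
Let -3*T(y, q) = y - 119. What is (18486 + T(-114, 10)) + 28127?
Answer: 140072/3 ≈ 46691.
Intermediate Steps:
T(y, q) = 119/3 - y/3 (T(y, q) = -(y - 119)/3 = -(-119 + y)/3 = 119/3 - y/3)
(18486 + T(-114, 10)) + 28127 = (18486 + (119/3 - ⅓*(-114))) + 28127 = (18486 + (119/3 + 38)) + 28127 = (18486 + 233/3) + 28127 = 55691/3 + 28127 = 140072/3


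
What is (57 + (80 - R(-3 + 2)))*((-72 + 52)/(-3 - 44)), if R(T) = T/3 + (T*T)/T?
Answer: 8300/141 ≈ 58.865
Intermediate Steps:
R(T) = 4*T/3 (R(T) = T*(⅓) + T²/T = T/3 + T = 4*T/3)
(57 + (80 - R(-3 + 2)))*((-72 + 52)/(-3 - 44)) = (57 + (80 - 4*(-3 + 2)/3))*((-72 + 52)/(-3 - 44)) = (57 + (80 - 4*(-1)/3))*(-20/(-47)) = (57 + (80 - 1*(-4/3)))*(-20*(-1/47)) = (57 + (80 + 4/3))*(20/47) = (57 + 244/3)*(20/47) = (415/3)*(20/47) = 8300/141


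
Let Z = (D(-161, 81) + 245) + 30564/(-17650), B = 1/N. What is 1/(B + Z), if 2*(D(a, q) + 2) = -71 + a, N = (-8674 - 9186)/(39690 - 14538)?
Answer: 7880725/976106929 ≈ 0.0080736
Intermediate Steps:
N = -4465/6288 (N = -17860/25152 = -17860*1/25152 = -4465/6288 ≈ -0.71008)
B = -6288/4465 (B = 1/(-4465/6288) = -6288/4465 ≈ -1.4083)
D(a, q) = -75/2 + a/2 (D(a, q) = -2 + (-71 + a)/2 = -2 + (-71/2 + a/2) = -75/2 + a/2)
Z = 1105493/8825 (Z = ((-75/2 + (1/2)*(-161)) + 245) + 30564/(-17650) = ((-75/2 - 161/2) + 245) + 30564*(-1/17650) = (-118 + 245) - 15282/8825 = 127 - 15282/8825 = 1105493/8825 ≈ 125.27)
1/(B + Z) = 1/(-6288/4465 + 1105493/8825) = 1/(976106929/7880725) = 7880725/976106929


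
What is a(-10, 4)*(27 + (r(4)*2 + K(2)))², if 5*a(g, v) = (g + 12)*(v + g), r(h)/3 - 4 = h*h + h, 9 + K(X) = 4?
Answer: -330672/5 ≈ -66134.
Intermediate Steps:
K(X) = -5 (K(X) = -9 + 4 = -5)
r(h) = 12 + 3*h + 3*h² (r(h) = 12 + 3*(h*h + h) = 12 + 3*(h² + h) = 12 + 3*(h + h²) = 12 + (3*h + 3*h²) = 12 + 3*h + 3*h²)
a(g, v) = (12 + g)*(g + v)/5 (a(g, v) = ((g + 12)*(v + g))/5 = ((12 + g)*(g + v))/5 = (12 + g)*(g + v)/5)
a(-10, 4)*(27 + (r(4)*2 + K(2)))² = ((⅕)*(-10)² + (12/5)*(-10) + (12/5)*4 + (⅕)*(-10)*4)*(27 + ((12 + 3*4 + 3*4²)*2 - 5))² = ((⅕)*100 - 24 + 48/5 - 8)*(27 + ((12 + 12 + 3*16)*2 - 5))² = (20 - 24 + 48/5 - 8)*(27 + ((12 + 12 + 48)*2 - 5))² = -12*(27 + (72*2 - 5))²/5 = -12*(27 + (144 - 5))²/5 = -12*(27 + 139)²/5 = -12/5*166² = -12/5*27556 = -330672/5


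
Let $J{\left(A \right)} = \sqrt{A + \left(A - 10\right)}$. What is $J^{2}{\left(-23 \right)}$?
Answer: $-56$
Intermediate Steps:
$J{\left(A \right)} = \sqrt{-10 + 2 A}$ ($J{\left(A \right)} = \sqrt{A + \left(A - 10\right)} = \sqrt{A + \left(-10 + A\right)} = \sqrt{-10 + 2 A}$)
$J^{2}{\left(-23 \right)} = \left(\sqrt{-10 + 2 \left(-23\right)}\right)^{2} = \left(\sqrt{-10 - 46}\right)^{2} = \left(\sqrt{-56}\right)^{2} = \left(2 i \sqrt{14}\right)^{2} = -56$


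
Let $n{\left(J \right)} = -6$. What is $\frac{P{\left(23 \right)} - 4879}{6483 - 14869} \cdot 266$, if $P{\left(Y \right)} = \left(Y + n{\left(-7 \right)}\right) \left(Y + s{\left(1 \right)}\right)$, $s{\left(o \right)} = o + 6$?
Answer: $\frac{83011}{599} \approx 138.58$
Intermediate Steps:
$s{\left(o \right)} = 6 + o$
$P{\left(Y \right)} = \left(-6 + Y\right) \left(7 + Y\right)$ ($P{\left(Y \right)} = \left(Y - 6\right) \left(Y + \left(6 + 1\right)\right) = \left(-6 + Y\right) \left(Y + 7\right) = \left(-6 + Y\right) \left(7 + Y\right)$)
$\frac{P{\left(23 \right)} - 4879}{6483 - 14869} \cdot 266 = \frac{\left(-42 + 23 + 23^{2}\right) - 4879}{6483 - 14869} \cdot 266 = \frac{\left(-42 + 23 + 529\right) - 4879}{-8386} \cdot 266 = \left(510 - 4879\right) \left(- \frac{1}{8386}\right) 266 = \left(-4369\right) \left(- \frac{1}{8386}\right) 266 = \frac{4369}{8386} \cdot 266 = \frac{83011}{599}$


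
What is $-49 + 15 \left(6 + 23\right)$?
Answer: $386$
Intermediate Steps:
$-49 + 15 \left(6 + 23\right) = -49 + 15 \cdot 29 = -49 + 435 = 386$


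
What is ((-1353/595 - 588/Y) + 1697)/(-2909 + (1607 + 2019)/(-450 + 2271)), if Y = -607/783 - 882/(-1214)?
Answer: -172650246014676/36451819329905 ≈ -4.7364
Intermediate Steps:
Y = -23146/475281 (Y = -607*1/783 - 882*(-1/1214) = -607/783 + 441/607 = -23146/475281 ≈ -0.048700)
((-1353/595 - 588/Y) + 1697)/(-2909 + (1607 + 2019)/(-450 + 2271)) = ((-1353/595 - 588/(-23146/475281)) + 1697)/(-2909 + (1607 + 2019)/(-450 + 2271)) = ((-1353*1/595 - 588*(-475281/23146)) + 1697)/(-2909 + 3626/1821) = ((-1353/595 + 139732614/11573) + 1697)/(-2909 + 3626*(1/1821)) = (83125247061/6885935 + 1697)/(-2909 + 3626/1821) = 94810678756/(6885935*(-5293663/1821)) = (94810678756/6885935)*(-1821/5293663) = -172650246014676/36451819329905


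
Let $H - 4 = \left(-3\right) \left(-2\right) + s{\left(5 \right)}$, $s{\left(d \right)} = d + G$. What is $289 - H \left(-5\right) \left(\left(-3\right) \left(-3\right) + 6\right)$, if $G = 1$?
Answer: $1489$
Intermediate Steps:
$s{\left(d \right)} = 1 + d$ ($s{\left(d \right)} = d + 1 = 1 + d$)
$H = 16$ ($H = 4 + \left(\left(-3\right) \left(-2\right) + \left(1 + 5\right)\right) = 4 + \left(6 + 6\right) = 4 + 12 = 16$)
$289 - H \left(-5\right) \left(\left(-3\right) \left(-3\right) + 6\right) = 289 - 16 \left(-5\right) \left(\left(-3\right) \left(-3\right) + 6\right) = 289 - - 80 \left(9 + 6\right) = 289 - \left(-80\right) 15 = 289 - -1200 = 289 + 1200 = 1489$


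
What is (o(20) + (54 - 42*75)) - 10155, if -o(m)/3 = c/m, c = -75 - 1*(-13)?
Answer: -132417/10 ≈ -13242.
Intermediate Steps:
c = -62 (c = -75 + 13 = -62)
o(m) = 186/m (o(m) = -(-186)/m = 186/m)
(o(20) + (54 - 42*75)) - 10155 = (186/20 + (54 - 42*75)) - 10155 = (186*(1/20) + (54 - 3150)) - 10155 = (93/10 - 3096) - 10155 = -30867/10 - 10155 = -132417/10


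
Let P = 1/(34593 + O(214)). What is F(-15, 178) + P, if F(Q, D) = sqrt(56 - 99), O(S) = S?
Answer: 1/34807 + I*sqrt(43) ≈ 2.873e-5 + 6.5574*I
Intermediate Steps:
P = 1/34807 (P = 1/(34593 + 214) = 1/34807 ≈ 2.8730e-5)
F(Q, D) = I*sqrt(43) (F(Q, D) = sqrt(-43) = I*sqrt(43))
F(-15, 178) + P = I*sqrt(43) + 1/34807 = 1/34807 + I*sqrt(43)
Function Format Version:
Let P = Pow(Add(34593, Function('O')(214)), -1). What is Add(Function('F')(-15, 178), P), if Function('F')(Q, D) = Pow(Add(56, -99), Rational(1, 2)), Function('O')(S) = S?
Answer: Add(Rational(1, 34807), Mul(I, Pow(43, Rational(1, 2)))) ≈ Add(2.8730e-5, Mul(6.5574, I))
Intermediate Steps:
P = Rational(1, 34807) (P = Pow(Add(34593, 214), -1) = Pow(34807, -1) = Rational(1, 34807) ≈ 2.8730e-5)
Function('F')(Q, D) = Mul(I, Pow(43, Rational(1, 2))) (Function('F')(Q, D) = Pow(-43, Rational(1, 2)) = Mul(I, Pow(43, Rational(1, 2))))
Add(Function('F')(-15, 178), P) = Add(Mul(I, Pow(43, Rational(1, 2))), Rational(1, 34807)) = Add(Rational(1, 34807), Mul(I, Pow(43, Rational(1, 2))))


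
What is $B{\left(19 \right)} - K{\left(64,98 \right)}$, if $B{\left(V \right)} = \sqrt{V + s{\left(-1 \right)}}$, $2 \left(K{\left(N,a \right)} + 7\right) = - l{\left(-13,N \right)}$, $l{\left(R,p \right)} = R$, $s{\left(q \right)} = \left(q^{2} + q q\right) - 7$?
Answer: $\frac{1}{2} + \sqrt{14} \approx 4.2417$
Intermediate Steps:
$s{\left(q \right)} = -7 + 2 q^{2}$ ($s{\left(q \right)} = \left(q^{2} + q^{2}\right) - 7 = 2 q^{2} - 7 = -7 + 2 q^{2}$)
$K{\left(N,a \right)} = - \frac{1}{2}$ ($K{\left(N,a \right)} = -7 + \frac{\left(-1\right) \left(-13\right)}{2} = -7 + \frac{1}{2} \cdot 13 = -7 + \frac{13}{2} = - \frac{1}{2}$)
$B{\left(V \right)} = \sqrt{-5 + V}$ ($B{\left(V \right)} = \sqrt{V - \left(7 - 2 \left(-1\right)^{2}\right)} = \sqrt{V + \left(-7 + 2 \cdot 1\right)} = \sqrt{V + \left(-7 + 2\right)} = \sqrt{V - 5} = \sqrt{-5 + V}$)
$B{\left(19 \right)} - K{\left(64,98 \right)} = \sqrt{-5 + 19} - - \frac{1}{2} = \sqrt{14} + \frac{1}{2} = \frac{1}{2} + \sqrt{14}$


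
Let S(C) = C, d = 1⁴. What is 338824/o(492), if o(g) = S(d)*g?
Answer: 2066/3 ≈ 688.67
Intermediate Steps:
d = 1
o(g) = g (o(g) = 1*g = g)
338824/o(492) = 338824/492 = 338824*(1/492) = 2066/3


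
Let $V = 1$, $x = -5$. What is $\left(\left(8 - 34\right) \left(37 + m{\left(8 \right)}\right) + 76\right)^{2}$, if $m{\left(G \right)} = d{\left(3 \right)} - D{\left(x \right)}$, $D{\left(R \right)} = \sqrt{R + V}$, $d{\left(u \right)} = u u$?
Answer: $1251696 - 116480 i \approx 1.2517 \cdot 10^{6} - 1.1648 \cdot 10^{5} i$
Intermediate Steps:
$d{\left(u \right)} = u^{2}$
$D{\left(R \right)} = \sqrt{1 + R}$ ($D{\left(R \right)} = \sqrt{R + 1} = \sqrt{1 + R}$)
$m{\left(G \right)} = 9 - 2 i$ ($m{\left(G \right)} = 3^{2} - \sqrt{1 - 5} = 9 - \sqrt{-4} = 9 - 2 i$)
$\left(\left(8 - 34\right) \left(37 + m{\left(8 \right)}\right) + 76\right)^{2} = \left(\left(8 - 34\right) \left(37 + \left(9 - 2 i\right)\right) + 76\right)^{2} = \left(- 26 \left(46 - 2 i\right) + 76\right)^{2} = \left(\left(-1196 + 52 i\right) + 76\right)^{2} = \left(-1120 + 52 i\right)^{2}$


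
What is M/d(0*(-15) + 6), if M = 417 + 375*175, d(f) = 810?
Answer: 1223/15 ≈ 81.533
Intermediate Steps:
M = 66042 (M = 417 + 65625 = 66042)
M/d(0*(-15) + 6) = 66042/810 = 66042*(1/810) = 1223/15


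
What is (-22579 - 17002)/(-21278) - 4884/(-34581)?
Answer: 490890771/245271506 ≈ 2.0014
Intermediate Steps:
(-22579 - 17002)/(-21278) - 4884/(-34581) = -39581*(-1/21278) - 4884*(-1/34581) = 39581/21278 + 1628/11527 = 490890771/245271506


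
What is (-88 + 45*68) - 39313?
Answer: -36341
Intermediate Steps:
(-88 + 45*68) - 39313 = (-88 + 3060) - 39313 = 2972 - 39313 = -36341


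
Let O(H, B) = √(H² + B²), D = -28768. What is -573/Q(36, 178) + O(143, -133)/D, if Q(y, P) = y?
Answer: -191/12 - √38138/28768 ≈ -15.923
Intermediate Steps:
O(H, B) = √(B² + H²)
-573/Q(36, 178) + O(143, -133)/D = -573/36 + √((-133)² + 143²)/(-28768) = -573*1/36 + √(17689 + 20449)*(-1/28768) = -191/12 + √38138*(-1/28768) = -191/12 - √38138/28768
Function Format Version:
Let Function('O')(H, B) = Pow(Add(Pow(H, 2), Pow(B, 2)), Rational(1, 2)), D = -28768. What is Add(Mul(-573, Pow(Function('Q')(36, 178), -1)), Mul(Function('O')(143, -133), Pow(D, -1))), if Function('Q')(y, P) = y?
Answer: Add(Rational(-191, 12), Mul(Rational(-1, 28768), Pow(38138, Rational(1, 2)))) ≈ -15.923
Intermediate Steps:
Function('O')(H, B) = Pow(Add(Pow(B, 2), Pow(H, 2)), Rational(1, 2))
Add(Mul(-573, Pow(Function('Q')(36, 178), -1)), Mul(Function('O')(143, -133), Pow(D, -1))) = Add(Mul(-573, Pow(36, -1)), Mul(Pow(Add(Pow(-133, 2), Pow(143, 2)), Rational(1, 2)), Pow(-28768, -1))) = Add(Mul(-573, Rational(1, 36)), Mul(Pow(Add(17689, 20449), Rational(1, 2)), Rational(-1, 28768))) = Add(Rational(-191, 12), Mul(Pow(38138, Rational(1, 2)), Rational(-1, 28768))) = Add(Rational(-191, 12), Mul(Rational(-1, 28768), Pow(38138, Rational(1, 2))))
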